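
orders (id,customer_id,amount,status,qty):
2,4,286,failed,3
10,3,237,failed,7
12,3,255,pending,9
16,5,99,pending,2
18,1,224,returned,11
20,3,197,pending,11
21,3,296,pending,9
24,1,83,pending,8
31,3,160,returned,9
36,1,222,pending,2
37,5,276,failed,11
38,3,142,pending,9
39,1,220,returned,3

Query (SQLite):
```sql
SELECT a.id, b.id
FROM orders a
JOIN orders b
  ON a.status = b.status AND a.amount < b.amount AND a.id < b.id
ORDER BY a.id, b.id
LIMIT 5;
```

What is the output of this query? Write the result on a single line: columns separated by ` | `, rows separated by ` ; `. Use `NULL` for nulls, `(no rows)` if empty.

Pairs (a,b) with same status, a.amount < b.amount, a.id < b.id.
status groups: failed:{2,10,37} pending:{12,16,20,21,24,36,38} returned:{18,31,39}
Ordered by (a.id, b.id); first 5.

10 | 37 ; 12 | 21 ; 16 | 20 ; 16 | 21 ; 16 | 36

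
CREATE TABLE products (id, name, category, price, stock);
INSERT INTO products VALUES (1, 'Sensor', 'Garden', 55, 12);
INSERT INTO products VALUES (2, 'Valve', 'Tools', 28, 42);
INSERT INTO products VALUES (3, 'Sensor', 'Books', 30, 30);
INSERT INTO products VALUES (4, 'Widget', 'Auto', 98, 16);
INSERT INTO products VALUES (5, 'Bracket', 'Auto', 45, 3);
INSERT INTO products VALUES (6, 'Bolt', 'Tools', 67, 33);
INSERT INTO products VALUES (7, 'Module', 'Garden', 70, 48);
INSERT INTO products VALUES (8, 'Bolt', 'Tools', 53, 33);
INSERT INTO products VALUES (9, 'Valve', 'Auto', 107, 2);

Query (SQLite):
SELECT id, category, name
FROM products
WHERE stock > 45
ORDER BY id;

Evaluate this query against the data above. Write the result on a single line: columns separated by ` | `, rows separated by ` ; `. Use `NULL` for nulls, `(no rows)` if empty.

7 | Garden | Module

stock > 45: ids {7}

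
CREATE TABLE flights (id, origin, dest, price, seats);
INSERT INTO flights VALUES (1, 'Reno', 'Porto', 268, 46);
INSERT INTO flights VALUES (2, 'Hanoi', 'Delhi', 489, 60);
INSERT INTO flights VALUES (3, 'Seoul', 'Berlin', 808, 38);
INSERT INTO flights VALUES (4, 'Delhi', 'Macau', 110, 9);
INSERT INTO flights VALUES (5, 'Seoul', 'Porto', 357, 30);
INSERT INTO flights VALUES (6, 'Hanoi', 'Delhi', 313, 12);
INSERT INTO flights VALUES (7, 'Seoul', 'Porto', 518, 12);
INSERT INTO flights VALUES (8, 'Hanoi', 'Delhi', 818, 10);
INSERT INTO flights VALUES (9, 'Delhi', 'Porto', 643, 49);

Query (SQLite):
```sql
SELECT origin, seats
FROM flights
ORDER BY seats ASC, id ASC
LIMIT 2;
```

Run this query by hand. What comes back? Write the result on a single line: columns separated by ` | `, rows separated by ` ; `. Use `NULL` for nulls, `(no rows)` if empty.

Delhi | 9 ; Hanoi | 10

Sort by seats asc, tiebreak id asc: (9, id=4), (10, id=8), (12, id=6), (12, id=7), (30, id=5) …. Take first 2.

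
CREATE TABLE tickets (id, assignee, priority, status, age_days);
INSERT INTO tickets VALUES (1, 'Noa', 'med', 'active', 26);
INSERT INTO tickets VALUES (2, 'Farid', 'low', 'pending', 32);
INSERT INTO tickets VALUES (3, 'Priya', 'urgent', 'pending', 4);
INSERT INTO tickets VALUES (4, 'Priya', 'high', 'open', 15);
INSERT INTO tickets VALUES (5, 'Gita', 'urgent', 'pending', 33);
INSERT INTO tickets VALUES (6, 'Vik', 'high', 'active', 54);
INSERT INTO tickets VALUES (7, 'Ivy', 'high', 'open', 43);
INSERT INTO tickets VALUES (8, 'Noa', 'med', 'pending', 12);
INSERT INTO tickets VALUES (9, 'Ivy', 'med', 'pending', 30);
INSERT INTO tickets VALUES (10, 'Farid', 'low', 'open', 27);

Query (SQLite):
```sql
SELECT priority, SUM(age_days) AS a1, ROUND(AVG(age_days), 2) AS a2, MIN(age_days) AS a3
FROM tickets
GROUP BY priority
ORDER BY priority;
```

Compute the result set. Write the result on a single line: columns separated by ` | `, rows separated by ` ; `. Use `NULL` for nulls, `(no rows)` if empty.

Group tickets by priority.
Per group compute: SUM(age_days), ROUND(AVG(age_days), 2), MIN(age_days).
  high: ids {4, 6, 7} → SUM(age_days)=112, ROUND(AVG(age_days), 2)=37.33, MIN(age_days)=15
  low: ids {2, 10} → SUM(age_days)=59, ROUND(AVG(age_days), 2)=29.5, MIN(age_days)=27
  med: ids {1, 8, 9} → SUM(age_days)=68, ROUND(AVG(age_days), 2)=22.67, MIN(age_days)=12
  urgent: ids {3, 5} → SUM(age_days)=37, ROUND(AVG(age_days), 2)=18.5, MIN(age_days)=4

high | 112 | 37.33 | 15 ; low | 59 | 29.5 | 27 ; med | 68 | 22.67 | 12 ; urgent | 37 | 18.5 | 4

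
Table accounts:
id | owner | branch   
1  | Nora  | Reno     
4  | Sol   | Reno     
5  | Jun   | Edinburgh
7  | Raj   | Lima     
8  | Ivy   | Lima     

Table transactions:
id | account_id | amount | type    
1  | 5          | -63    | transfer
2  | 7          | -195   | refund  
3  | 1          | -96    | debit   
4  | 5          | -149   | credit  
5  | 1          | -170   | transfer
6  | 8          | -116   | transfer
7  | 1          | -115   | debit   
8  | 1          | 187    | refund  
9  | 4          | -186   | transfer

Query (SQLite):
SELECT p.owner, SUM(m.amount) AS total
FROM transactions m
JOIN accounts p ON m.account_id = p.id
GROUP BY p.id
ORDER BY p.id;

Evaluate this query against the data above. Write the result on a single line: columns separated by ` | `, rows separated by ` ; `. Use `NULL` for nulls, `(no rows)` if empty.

Join each transactions row to its accounts via account_id.
Group joined rows by accounts.id; compute SUM(m.amount) per group.
  1: ids {3, 5, 7, 8} → SUM(m.amount)=-194
  4: ids {9} → SUM(m.amount)=-186
  5: ids {1, 4} → SUM(m.amount)=-212
  7: ids {2} → SUM(m.amount)=-195
  8: ids {6} → SUM(m.amount)=-116

Nora | -194 ; Sol | -186 ; Jun | -212 ; Raj | -195 ; Ivy | -116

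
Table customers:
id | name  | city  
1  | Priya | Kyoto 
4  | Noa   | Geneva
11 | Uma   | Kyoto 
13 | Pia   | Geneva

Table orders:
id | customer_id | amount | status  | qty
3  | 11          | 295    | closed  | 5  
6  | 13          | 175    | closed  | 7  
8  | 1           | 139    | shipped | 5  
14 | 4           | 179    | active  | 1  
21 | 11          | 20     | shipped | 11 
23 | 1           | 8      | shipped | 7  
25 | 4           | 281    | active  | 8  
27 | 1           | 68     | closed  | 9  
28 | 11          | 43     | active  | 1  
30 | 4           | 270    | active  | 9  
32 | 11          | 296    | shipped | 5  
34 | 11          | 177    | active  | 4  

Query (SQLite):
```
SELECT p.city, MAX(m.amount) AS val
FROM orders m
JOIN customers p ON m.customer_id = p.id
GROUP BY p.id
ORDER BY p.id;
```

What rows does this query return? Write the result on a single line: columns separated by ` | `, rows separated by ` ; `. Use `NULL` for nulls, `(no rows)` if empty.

Kyoto | 139 ; Geneva | 281 ; Kyoto | 296 ; Geneva | 175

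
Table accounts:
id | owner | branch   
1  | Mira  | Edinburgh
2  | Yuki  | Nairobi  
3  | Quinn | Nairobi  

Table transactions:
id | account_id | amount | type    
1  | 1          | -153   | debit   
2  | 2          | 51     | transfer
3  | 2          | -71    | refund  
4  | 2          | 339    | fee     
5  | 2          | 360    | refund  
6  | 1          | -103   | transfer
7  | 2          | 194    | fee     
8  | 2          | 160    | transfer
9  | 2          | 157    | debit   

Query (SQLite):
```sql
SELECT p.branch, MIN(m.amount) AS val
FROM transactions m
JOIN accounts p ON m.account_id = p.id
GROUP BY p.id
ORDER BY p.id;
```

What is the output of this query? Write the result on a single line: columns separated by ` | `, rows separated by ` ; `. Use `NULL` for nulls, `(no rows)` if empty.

Edinburgh | -153 ; Nairobi | -71

Join each transactions row to its accounts via account_id.
Group joined rows by accounts.id; compute MIN(m.amount) per group.
  1: ids {1, 6} → MIN(m.amount)=-153
  2: ids {2, 3, 4, 5, 7, 8, 9} → MIN(m.amount)=-71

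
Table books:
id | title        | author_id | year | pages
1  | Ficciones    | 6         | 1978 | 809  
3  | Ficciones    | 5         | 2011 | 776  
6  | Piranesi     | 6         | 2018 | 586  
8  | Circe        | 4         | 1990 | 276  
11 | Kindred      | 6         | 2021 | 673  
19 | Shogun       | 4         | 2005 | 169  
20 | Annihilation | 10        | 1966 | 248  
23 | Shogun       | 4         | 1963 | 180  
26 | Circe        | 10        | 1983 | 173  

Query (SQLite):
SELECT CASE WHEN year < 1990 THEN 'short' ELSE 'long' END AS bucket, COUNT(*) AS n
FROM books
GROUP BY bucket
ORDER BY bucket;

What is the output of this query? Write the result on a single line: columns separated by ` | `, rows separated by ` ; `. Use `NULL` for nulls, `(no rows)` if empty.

long | 5 ; short | 4

Bucket rows by year < 1990 → 'short' else 'long'; count each bucket.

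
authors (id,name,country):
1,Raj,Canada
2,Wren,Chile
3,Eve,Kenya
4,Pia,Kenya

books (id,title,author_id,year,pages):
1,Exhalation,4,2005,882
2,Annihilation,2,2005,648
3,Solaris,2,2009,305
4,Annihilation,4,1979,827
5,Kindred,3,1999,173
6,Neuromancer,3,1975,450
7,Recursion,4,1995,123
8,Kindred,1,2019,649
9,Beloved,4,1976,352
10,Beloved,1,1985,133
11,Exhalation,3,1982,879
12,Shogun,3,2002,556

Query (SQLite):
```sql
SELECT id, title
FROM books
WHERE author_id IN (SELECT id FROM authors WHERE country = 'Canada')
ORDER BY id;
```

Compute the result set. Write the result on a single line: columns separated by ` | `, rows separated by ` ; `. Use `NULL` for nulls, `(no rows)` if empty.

Inner query: authors.id where country = 'Canada'.
Outer: keep books rows whose author_id is in that set.
Inner query → {1}

8 | Kindred ; 10 | Beloved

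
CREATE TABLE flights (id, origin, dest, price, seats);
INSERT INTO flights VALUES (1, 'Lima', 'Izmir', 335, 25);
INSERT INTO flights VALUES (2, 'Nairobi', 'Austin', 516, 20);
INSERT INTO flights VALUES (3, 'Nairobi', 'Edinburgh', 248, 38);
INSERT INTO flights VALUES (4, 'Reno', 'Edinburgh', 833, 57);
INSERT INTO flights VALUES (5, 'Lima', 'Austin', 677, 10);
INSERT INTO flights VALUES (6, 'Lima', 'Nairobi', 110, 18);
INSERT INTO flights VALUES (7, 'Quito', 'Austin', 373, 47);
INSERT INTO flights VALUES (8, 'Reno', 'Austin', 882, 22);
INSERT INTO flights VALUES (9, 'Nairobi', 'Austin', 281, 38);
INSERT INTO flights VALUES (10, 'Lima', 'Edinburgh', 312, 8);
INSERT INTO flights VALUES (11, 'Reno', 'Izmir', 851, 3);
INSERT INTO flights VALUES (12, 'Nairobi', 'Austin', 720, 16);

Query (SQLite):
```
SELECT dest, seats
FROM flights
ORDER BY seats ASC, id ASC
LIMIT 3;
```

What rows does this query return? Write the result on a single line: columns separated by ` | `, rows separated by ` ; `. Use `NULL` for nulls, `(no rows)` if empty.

Izmir | 3 ; Edinburgh | 8 ; Austin | 10

Sort by seats asc, tiebreak id asc: (3, id=11), (8, id=10), (10, id=5), (16, id=12), (18, id=6), (20, id=2) …. Take first 3.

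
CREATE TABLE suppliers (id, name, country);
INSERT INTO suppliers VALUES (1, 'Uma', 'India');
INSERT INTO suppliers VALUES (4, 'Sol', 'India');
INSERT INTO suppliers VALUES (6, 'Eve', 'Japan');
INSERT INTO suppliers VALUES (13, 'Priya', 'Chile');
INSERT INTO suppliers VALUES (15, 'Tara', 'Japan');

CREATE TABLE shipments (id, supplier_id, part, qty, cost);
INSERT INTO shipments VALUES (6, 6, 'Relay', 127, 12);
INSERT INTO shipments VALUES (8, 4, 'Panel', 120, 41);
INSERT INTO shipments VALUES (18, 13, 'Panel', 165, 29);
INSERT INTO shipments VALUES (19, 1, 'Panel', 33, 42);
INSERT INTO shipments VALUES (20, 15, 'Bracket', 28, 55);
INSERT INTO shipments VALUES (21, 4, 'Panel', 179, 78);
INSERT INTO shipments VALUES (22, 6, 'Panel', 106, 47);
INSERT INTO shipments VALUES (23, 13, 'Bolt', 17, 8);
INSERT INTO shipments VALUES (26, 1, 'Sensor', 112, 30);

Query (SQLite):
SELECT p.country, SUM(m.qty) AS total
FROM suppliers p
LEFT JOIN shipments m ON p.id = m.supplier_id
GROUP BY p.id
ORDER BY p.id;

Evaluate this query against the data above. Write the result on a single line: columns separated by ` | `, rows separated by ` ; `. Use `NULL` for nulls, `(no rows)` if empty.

LEFT JOIN keeps every suppliers row; unmatched ones get NULL for shipments columns.
Group by suppliers.id and compute SUM(m.qty). SUM over an all-NULL group is NULL.
  1: ids {19, 26} → SUM(m.qty)=145
  4: ids {8, 21} → SUM(m.qty)=299
  6: ids {6, 22} → SUM(m.qty)=233
  13: ids {18, 23} → SUM(m.qty)=182
  15: ids {20} → SUM(m.qty)=28

India | 145 ; India | 299 ; Japan | 233 ; Chile | 182 ; Japan | 28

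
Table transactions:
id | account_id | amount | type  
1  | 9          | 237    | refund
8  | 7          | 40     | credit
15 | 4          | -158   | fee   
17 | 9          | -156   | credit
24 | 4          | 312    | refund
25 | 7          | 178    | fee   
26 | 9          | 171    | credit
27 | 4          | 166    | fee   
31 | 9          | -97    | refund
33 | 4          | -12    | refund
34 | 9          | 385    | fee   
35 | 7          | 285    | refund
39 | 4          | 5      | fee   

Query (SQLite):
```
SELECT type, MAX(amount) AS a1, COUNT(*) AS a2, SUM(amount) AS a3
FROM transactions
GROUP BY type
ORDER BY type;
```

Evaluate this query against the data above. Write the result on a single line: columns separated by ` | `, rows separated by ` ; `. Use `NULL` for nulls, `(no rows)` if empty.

credit | 171 | 3 | 55 ; fee | 385 | 5 | 576 ; refund | 312 | 5 | 725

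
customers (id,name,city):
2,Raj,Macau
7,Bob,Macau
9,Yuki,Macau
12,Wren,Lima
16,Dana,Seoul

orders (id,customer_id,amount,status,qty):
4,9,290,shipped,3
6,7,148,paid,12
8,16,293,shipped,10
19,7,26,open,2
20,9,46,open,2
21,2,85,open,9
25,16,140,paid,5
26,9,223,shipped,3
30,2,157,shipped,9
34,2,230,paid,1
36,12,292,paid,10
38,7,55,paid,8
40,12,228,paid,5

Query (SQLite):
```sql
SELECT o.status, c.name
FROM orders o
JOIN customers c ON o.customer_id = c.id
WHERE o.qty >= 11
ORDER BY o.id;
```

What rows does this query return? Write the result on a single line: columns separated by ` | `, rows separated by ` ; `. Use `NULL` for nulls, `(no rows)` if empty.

paid | Bob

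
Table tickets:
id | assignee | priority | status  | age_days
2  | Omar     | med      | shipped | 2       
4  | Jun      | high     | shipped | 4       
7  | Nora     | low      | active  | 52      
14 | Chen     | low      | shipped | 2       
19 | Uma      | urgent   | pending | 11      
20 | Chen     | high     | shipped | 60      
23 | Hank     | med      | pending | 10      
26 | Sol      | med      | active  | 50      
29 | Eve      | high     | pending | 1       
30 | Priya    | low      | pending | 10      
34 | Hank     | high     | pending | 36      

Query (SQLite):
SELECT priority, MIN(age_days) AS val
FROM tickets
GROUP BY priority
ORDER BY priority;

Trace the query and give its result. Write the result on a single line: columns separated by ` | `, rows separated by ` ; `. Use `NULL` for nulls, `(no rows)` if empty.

high | 1 ; low | 2 ; med | 2 ; urgent | 11

Partition tickets by priority; compute MIN(age_days) within each group.
  high: ids {4, 20, 29, 34} → MIN(age_days)=1
  low: ids {7, 14, 30} → MIN(age_days)=2
  med: ids {2, 23, 26} → MIN(age_days)=2
  urgent: ids {19} → MIN(age_days)=11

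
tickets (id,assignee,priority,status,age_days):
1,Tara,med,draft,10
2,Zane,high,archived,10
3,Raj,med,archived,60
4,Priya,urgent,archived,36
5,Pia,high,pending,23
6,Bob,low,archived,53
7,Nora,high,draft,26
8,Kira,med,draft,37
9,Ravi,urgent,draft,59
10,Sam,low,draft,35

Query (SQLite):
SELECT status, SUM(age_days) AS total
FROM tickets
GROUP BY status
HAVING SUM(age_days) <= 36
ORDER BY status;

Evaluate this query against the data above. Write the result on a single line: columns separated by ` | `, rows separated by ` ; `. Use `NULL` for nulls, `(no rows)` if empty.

Partition tickets by status; compute SUM(age_days) within each group.
HAVING: keep groups where SUM(age_days) <= 36.
  archived: ids {2, 3, 4, 6} → SUM(age_days)=159
  draft: ids {1, 7, 8, 9, 10} → SUM(age_days)=167
  pending: ids {5} → SUM(age_days)=23

pending | 23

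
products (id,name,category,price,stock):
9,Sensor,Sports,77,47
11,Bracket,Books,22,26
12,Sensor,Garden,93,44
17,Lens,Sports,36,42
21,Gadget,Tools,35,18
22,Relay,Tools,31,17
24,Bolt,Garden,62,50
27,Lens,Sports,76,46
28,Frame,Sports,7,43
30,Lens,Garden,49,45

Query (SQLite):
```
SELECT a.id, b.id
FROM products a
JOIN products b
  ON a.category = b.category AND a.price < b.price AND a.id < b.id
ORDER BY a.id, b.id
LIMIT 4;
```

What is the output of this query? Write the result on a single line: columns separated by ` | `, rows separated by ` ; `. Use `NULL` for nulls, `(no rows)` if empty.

17 | 27

Pairs (a,b) with same category, a.price < b.price, a.id < b.id.
category groups: Books:{11} Garden:{12,24,30} Sports:{9,17,27,28} Tools:{21,22}
Ordered by (a.id, b.id); first 4.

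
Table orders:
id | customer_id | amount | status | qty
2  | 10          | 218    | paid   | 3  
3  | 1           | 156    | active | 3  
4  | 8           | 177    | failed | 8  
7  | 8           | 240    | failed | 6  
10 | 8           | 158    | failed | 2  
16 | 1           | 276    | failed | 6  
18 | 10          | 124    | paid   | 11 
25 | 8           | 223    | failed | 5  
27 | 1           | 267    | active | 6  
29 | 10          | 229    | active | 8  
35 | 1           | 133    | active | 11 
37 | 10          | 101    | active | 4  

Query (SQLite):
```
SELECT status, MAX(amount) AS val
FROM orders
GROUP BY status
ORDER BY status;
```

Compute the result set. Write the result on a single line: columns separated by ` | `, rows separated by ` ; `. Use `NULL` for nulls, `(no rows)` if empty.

active | 267 ; failed | 276 ; paid | 218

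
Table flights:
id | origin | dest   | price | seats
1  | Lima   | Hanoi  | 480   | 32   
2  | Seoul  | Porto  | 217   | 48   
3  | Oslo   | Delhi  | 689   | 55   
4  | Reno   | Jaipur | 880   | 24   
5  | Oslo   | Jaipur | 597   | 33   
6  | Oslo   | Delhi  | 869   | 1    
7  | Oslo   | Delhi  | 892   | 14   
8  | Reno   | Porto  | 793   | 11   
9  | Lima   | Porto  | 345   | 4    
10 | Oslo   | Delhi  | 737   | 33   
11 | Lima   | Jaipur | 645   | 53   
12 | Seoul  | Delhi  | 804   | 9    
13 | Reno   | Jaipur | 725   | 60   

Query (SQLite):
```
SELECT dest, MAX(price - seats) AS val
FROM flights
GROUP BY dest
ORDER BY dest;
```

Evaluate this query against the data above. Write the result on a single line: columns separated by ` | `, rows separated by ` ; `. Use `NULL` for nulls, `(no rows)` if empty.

For each row compute price - seats.
Group by dest; take MAX of the expression per group.
  Delhi: ids {3, 6, 7, 10, 12} → MAX(price - seats)=878
  Hanoi: ids {1} → MAX(price - seats)=448
  Jaipur: ids {4, 5, 11, 13} → MAX(price - seats)=856
  Porto: ids {2, 8, 9} → MAX(price - seats)=782

Delhi | 878 ; Hanoi | 448 ; Jaipur | 856 ; Porto | 782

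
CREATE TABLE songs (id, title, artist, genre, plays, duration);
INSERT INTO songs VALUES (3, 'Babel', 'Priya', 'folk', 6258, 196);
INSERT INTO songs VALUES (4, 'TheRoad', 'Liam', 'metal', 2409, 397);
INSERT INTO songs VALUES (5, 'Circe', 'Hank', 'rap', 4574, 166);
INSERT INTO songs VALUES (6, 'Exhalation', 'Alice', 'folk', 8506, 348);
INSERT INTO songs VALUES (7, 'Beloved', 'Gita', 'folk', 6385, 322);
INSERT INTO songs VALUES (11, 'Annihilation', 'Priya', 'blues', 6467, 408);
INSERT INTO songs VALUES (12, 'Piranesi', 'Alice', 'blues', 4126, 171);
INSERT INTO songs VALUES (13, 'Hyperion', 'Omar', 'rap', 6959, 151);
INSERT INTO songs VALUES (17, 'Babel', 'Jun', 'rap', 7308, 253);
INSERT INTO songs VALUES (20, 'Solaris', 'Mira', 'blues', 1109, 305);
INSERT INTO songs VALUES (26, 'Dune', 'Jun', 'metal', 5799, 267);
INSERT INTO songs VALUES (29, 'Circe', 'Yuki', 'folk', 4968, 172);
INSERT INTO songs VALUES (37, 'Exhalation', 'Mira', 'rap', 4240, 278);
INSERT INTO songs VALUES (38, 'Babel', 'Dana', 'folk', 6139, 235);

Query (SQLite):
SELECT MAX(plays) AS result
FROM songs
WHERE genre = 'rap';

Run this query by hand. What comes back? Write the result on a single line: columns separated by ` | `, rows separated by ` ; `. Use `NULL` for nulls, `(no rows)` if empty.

Rows where genre='rap' → plays values: [4574, 6959, 7308, 4240].
MAX of non-NULL values = 7308.

7308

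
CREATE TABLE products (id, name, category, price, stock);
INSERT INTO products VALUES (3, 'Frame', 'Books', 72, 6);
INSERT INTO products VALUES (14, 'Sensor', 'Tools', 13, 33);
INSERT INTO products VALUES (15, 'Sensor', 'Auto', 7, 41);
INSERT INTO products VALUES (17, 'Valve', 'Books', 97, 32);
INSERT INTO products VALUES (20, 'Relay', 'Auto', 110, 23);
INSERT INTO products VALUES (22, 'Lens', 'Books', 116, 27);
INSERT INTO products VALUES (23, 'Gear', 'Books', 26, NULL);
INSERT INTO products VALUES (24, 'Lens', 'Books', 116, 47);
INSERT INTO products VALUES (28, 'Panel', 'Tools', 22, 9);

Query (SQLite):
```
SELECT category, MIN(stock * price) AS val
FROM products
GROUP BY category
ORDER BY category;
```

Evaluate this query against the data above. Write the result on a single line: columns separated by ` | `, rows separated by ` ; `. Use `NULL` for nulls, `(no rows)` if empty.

Auto | 287 ; Books | 432 ; Tools | 198

For each row compute stock * price.
Group by category; take MIN of the expression per group.
  Auto: ids {15, 20} → MIN(stock * price)=287
  Books: ids {3, 17, 22, 23, 24} → MIN(stock * price)=432
  Tools: ids {14, 28} → MIN(stock * price)=198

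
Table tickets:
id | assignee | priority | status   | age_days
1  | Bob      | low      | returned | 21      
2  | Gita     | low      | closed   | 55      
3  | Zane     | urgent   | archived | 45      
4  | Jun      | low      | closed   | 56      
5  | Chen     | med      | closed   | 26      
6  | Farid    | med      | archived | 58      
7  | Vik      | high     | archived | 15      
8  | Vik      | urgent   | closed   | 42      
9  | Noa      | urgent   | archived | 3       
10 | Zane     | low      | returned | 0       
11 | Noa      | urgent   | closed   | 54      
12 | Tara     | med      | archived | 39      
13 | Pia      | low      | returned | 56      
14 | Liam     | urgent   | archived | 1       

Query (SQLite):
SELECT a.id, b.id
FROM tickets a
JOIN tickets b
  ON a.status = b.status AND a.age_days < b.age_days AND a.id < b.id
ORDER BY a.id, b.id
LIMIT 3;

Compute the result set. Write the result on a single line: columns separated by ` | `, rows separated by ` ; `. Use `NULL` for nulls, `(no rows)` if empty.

1 | 13 ; 2 | 4 ; 3 | 6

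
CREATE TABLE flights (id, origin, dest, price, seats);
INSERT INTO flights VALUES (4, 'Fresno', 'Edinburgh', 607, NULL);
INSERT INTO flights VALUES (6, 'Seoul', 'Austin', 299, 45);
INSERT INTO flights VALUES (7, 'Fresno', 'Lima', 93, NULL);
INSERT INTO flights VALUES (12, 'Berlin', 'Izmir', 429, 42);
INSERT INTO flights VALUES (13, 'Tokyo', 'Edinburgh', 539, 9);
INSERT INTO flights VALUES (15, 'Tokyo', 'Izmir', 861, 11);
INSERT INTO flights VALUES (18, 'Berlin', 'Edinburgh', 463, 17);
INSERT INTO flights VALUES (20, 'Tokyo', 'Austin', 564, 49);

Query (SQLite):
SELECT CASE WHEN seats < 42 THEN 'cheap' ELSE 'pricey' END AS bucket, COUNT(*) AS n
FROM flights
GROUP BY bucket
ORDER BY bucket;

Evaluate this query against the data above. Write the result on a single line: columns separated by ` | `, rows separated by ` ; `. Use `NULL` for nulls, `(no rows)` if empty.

Bucket rows by seats < 42 → 'cheap' else 'pricey'; count each bucket.
NULL < 42 is unknown, so NULL seats falls into ELSE → 'pricey'.

cheap | 3 ; pricey | 5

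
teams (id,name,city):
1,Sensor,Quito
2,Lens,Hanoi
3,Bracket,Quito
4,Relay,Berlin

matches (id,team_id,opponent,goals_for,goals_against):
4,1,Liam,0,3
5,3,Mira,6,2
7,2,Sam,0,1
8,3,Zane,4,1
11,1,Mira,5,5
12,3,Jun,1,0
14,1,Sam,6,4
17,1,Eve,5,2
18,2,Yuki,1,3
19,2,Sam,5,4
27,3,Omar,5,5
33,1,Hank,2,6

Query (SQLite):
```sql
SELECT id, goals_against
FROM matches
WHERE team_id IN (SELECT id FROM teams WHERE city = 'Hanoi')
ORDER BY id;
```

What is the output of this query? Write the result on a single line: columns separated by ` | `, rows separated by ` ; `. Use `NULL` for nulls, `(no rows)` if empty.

Inner query: teams.id where city = 'Hanoi'.
Outer: keep matches rows whose team_id is in that set.
Inner query → {2}

7 | 1 ; 18 | 3 ; 19 | 4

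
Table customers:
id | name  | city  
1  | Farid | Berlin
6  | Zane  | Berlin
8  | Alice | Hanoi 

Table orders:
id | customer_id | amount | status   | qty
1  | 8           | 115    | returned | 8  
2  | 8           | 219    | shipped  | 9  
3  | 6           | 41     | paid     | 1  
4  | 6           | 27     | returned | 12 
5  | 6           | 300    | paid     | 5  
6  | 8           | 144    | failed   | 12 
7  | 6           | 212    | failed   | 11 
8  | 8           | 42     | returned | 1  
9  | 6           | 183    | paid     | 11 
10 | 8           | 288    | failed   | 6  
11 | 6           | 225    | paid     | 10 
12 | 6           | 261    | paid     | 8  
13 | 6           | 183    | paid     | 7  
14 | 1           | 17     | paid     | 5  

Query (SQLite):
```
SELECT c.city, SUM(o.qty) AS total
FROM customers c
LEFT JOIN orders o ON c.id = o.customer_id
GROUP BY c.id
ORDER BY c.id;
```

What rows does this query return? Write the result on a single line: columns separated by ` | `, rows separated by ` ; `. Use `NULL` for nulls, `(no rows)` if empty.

LEFT JOIN keeps every customers row; unmatched ones get NULL for orders columns.
Group by customers.id and compute SUM(o.qty). SUM over an all-NULL group is NULL.
  1: ids {14} → SUM(o.qty)=5
  6: ids {3, 4, 5, 7, 9, 11, 12, 13} → SUM(o.qty)=65
  8: ids {1, 2, 6, 8, 10} → SUM(o.qty)=36

Berlin | 5 ; Berlin | 65 ; Hanoi | 36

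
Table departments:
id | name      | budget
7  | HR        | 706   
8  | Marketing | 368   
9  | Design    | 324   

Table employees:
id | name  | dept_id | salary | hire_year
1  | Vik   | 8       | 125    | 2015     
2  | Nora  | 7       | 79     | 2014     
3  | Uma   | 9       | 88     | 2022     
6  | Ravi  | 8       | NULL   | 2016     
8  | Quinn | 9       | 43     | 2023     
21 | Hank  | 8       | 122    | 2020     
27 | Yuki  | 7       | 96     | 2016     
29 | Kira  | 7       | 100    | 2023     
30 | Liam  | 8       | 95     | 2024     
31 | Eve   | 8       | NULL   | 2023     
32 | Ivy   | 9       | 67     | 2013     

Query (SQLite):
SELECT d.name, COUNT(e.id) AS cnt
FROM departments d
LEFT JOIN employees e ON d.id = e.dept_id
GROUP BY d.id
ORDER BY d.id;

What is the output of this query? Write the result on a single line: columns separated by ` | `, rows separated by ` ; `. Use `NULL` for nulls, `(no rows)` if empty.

LEFT JOIN keeps every departments row; unmatched ones get NULL for employees columns.
Group by departments.id and compute COUNT(e.id). COUNT(col) of an all-NULL group is 0.
  7: ids {2, 27, 29} → COUNT(e.id)=3
  8: ids {1, 6, 21, 30, 31} → COUNT(e.id)=5
  9: ids {3, 8, 32} → COUNT(e.id)=3

HR | 3 ; Marketing | 5 ; Design | 3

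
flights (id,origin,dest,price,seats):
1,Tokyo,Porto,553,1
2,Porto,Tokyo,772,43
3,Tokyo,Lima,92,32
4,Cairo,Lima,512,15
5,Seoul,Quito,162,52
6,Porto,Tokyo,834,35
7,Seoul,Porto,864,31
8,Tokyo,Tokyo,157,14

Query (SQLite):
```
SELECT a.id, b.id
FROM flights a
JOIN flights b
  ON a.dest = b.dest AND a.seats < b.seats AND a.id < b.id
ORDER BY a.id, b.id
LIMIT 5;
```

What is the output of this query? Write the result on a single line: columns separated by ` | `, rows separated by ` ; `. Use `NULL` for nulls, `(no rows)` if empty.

Pairs (a,b) with same dest, a.seats < b.seats, a.id < b.id.
dest groups: Lima:{3,4} Porto:{1,7} Quito:{5} Tokyo:{2,6,8}
Ordered by (a.id, b.id); first 5.

1 | 7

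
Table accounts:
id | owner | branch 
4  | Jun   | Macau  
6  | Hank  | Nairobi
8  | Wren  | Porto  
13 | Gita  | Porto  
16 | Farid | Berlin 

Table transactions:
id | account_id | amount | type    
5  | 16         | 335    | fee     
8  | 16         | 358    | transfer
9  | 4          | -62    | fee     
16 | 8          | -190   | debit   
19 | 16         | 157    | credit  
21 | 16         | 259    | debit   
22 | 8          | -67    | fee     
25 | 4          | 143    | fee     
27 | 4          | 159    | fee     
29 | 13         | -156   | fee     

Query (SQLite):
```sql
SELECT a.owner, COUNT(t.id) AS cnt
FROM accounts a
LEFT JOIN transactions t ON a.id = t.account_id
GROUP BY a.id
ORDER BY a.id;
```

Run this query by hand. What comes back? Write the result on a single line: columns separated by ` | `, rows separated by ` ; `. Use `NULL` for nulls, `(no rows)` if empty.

Jun | 3 ; Hank | 0 ; Wren | 2 ; Gita | 1 ; Farid | 4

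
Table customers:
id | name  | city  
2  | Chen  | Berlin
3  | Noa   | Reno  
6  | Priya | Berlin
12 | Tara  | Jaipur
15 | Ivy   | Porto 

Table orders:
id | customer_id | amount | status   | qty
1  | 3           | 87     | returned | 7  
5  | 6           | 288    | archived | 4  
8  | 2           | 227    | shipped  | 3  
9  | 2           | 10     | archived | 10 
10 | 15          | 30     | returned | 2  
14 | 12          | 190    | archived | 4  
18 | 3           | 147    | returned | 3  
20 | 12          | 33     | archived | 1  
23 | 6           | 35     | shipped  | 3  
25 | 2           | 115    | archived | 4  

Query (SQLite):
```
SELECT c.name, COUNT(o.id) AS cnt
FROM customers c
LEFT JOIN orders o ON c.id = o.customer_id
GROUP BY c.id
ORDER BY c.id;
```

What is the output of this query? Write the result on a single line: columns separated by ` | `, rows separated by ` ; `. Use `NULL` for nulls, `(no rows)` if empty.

LEFT JOIN keeps every customers row; unmatched ones get NULL for orders columns.
Group by customers.id and compute COUNT(o.id). COUNT(col) of an all-NULL group is 0.
  2: ids {8, 9, 25} → COUNT(o.id)=3
  3: ids {1, 18} → COUNT(o.id)=2
  6: ids {5, 23} → COUNT(o.id)=2
  12: ids {14, 20} → COUNT(o.id)=2
  15: ids {10} → COUNT(o.id)=1

Chen | 3 ; Noa | 2 ; Priya | 2 ; Tara | 2 ; Ivy | 1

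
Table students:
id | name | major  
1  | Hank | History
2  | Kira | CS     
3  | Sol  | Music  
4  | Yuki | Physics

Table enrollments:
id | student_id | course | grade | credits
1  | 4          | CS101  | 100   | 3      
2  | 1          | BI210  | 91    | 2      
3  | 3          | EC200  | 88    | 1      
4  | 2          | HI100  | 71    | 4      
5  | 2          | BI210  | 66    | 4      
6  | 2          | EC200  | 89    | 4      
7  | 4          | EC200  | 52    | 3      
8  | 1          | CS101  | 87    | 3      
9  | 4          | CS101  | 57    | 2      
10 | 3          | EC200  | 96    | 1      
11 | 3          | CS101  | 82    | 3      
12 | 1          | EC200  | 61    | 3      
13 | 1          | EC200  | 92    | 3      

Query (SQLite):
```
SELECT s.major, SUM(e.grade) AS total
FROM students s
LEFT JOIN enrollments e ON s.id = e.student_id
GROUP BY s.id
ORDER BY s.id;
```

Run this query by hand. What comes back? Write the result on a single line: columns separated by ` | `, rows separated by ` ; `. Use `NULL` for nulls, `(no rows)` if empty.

History | 331 ; CS | 226 ; Music | 266 ; Physics | 209

LEFT JOIN keeps every students row; unmatched ones get NULL for enrollments columns.
Group by students.id and compute SUM(e.grade). SUM over an all-NULL group is NULL.
  1: ids {2, 8, 12, 13} → SUM(e.grade)=331
  2: ids {4, 5, 6} → SUM(e.grade)=226
  3: ids {3, 10, 11} → SUM(e.grade)=266
  4: ids {1, 7, 9} → SUM(e.grade)=209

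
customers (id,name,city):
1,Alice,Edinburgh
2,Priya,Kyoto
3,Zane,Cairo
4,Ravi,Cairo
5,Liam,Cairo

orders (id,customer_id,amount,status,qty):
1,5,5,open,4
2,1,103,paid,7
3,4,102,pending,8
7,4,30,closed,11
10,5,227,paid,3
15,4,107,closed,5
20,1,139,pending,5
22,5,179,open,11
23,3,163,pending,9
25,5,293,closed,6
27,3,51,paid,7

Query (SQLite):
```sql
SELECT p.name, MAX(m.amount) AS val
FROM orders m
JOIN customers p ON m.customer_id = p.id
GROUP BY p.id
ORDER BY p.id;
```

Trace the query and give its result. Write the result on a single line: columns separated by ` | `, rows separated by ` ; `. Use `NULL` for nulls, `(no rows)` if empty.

Alice | 139 ; Zane | 163 ; Ravi | 107 ; Liam | 293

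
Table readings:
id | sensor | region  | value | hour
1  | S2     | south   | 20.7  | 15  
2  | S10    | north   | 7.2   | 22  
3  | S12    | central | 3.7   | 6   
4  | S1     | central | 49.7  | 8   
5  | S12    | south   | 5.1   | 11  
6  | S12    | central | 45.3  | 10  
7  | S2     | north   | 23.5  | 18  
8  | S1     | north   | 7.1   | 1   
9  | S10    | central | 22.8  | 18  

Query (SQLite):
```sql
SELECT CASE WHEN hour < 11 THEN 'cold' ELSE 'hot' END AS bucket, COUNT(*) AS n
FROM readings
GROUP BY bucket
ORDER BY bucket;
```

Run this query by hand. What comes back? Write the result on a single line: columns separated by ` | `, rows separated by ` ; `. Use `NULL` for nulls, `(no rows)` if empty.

Bucket rows by hour < 11 → 'cold' else 'hot'; count each bucket.

cold | 4 ; hot | 5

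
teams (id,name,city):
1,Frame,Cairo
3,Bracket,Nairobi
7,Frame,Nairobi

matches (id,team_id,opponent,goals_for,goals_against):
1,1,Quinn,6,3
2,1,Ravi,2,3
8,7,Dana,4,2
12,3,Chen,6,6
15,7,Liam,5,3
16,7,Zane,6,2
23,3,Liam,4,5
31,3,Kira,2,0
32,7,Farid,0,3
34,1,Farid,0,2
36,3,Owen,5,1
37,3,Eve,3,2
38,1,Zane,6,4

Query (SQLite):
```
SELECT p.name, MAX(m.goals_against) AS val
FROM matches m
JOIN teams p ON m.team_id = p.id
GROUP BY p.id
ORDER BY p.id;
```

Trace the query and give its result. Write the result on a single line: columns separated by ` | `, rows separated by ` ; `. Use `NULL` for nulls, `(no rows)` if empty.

Join each matches row to its teams via team_id.
Group joined rows by teams.id; compute MAX(m.goals_against) per group.
  1: ids {1, 2, 34, 38} → MAX(m.goals_against)=4
  3: ids {12, 23, 31, 36, 37} → MAX(m.goals_against)=6
  7: ids {8, 15, 16, 32} → MAX(m.goals_against)=3

Frame | 4 ; Bracket | 6 ; Frame | 3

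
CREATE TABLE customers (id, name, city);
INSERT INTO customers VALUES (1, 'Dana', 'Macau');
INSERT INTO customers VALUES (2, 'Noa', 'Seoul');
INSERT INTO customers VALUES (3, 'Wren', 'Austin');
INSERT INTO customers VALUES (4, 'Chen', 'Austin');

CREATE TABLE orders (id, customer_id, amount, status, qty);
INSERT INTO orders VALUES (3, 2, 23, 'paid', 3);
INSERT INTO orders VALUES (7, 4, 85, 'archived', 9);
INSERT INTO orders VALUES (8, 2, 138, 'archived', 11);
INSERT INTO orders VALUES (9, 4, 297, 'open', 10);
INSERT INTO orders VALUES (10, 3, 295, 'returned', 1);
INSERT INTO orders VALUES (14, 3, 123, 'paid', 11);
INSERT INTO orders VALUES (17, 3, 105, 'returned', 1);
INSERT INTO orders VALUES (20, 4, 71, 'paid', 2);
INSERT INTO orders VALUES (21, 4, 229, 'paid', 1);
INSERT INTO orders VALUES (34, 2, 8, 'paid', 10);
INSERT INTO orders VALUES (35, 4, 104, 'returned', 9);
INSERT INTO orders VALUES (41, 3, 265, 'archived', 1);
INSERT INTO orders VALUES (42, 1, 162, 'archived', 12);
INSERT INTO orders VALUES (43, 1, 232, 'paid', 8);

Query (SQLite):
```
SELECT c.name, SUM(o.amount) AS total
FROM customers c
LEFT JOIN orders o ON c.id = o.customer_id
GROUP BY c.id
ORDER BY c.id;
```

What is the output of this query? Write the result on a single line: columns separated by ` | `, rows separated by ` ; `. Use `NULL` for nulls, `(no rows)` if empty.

Dana | 394 ; Noa | 169 ; Wren | 788 ; Chen | 786

LEFT JOIN keeps every customers row; unmatched ones get NULL for orders columns.
Group by customers.id and compute SUM(o.amount). SUM over an all-NULL group is NULL.
  1: ids {42, 43} → SUM(o.amount)=394
  2: ids {3, 8, 34} → SUM(o.amount)=169
  3: ids {10, 14, 17, 41} → SUM(o.amount)=788
  4: ids {7, 9, 20, 21, 35} → SUM(o.amount)=786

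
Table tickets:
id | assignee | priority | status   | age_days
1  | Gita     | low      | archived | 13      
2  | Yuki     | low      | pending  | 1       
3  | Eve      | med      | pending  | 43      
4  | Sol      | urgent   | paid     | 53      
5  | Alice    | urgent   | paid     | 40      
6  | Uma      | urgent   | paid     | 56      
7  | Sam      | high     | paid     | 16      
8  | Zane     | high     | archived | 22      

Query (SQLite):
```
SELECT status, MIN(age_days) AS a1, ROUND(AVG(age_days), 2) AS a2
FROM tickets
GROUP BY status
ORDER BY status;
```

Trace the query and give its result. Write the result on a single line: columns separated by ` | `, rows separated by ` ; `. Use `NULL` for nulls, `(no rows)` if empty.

archived | 13 | 17.5 ; paid | 16 | 41.25 ; pending | 1 | 22

Group tickets by status.
Per group compute: MIN(age_days), ROUND(AVG(age_days), 2).
  archived: ids {1, 8} → MIN(age_days)=13, ROUND(AVG(age_days), 2)=17.5
  paid: ids {4, 5, 6, 7} → MIN(age_days)=16, ROUND(AVG(age_days), 2)=41.25
  pending: ids {2, 3} → MIN(age_days)=1, ROUND(AVG(age_days), 2)=22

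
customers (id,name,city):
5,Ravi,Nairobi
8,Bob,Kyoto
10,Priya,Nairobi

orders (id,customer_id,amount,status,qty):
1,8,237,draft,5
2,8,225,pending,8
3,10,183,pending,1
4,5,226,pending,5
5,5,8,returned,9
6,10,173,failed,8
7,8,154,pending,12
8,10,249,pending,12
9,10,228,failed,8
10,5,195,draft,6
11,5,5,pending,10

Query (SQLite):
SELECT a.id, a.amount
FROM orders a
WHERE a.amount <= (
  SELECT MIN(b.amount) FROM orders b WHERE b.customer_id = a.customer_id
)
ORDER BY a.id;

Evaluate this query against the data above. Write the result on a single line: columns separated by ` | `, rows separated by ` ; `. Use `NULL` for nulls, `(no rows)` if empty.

For each orders row a, compute MIN(amount) over rows sharing a.customer_id.
Keep row a if a.amount <= that per-group MIN.
  customer_id=5: MIN(amount) = 5
  customer_id=8: MIN(amount) = 154
  customer_id=10: MIN(amount) = 173

6 | 173 ; 7 | 154 ; 11 | 5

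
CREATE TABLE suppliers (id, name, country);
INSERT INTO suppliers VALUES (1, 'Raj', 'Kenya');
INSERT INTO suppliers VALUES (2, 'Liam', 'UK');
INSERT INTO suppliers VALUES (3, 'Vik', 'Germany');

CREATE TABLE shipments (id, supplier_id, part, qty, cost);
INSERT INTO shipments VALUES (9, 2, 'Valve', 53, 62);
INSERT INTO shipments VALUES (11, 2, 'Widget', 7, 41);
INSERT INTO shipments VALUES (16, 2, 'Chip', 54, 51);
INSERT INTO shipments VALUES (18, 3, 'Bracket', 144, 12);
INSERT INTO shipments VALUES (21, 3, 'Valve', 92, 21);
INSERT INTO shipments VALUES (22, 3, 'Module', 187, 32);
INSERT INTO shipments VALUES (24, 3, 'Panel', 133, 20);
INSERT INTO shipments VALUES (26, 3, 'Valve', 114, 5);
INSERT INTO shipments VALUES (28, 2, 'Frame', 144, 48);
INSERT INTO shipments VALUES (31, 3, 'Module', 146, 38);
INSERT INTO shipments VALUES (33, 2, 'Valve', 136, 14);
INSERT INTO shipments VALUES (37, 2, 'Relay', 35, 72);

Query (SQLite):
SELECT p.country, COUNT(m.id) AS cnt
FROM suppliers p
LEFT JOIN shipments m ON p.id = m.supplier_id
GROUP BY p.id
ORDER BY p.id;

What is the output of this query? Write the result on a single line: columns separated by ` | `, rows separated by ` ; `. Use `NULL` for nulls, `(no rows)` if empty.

LEFT JOIN keeps every suppliers row; unmatched ones get NULL for shipments columns.
Group by suppliers.id and compute COUNT(m.id). COUNT(col) of an all-NULL group is 0.
  1: ids {—} → COUNT(m.id)=0
  2: ids {9, 11, 16, 28, 33, 37} → COUNT(m.id)=6
  3: ids {18, 21, 22, 24, 26, 31} → COUNT(m.id)=6

Kenya | 0 ; UK | 6 ; Germany | 6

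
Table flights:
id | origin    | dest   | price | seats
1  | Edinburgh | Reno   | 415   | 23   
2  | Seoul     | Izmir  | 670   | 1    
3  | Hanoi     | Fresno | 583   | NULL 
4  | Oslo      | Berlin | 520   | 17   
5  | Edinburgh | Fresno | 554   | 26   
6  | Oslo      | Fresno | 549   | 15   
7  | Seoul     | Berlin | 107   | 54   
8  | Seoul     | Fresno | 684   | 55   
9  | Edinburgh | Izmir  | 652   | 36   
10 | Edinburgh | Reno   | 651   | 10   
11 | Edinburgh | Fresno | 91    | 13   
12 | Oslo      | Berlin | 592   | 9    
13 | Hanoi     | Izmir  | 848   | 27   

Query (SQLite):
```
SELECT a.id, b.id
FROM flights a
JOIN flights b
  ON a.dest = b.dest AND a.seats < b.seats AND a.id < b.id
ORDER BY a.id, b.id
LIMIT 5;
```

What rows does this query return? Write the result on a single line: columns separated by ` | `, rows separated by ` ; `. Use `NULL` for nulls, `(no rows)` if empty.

2 | 9 ; 2 | 13 ; 4 | 7 ; 5 | 8 ; 6 | 8

Pairs (a,b) with same dest, a.seats < b.seats, a.id < b.id.
dest groups: Berlin:{4,7,12} Fresno:{3,5,6,8,11} Izmir:{2,9,13} Reno:{1,10}
Ordered by (a.id, b.id); first 5.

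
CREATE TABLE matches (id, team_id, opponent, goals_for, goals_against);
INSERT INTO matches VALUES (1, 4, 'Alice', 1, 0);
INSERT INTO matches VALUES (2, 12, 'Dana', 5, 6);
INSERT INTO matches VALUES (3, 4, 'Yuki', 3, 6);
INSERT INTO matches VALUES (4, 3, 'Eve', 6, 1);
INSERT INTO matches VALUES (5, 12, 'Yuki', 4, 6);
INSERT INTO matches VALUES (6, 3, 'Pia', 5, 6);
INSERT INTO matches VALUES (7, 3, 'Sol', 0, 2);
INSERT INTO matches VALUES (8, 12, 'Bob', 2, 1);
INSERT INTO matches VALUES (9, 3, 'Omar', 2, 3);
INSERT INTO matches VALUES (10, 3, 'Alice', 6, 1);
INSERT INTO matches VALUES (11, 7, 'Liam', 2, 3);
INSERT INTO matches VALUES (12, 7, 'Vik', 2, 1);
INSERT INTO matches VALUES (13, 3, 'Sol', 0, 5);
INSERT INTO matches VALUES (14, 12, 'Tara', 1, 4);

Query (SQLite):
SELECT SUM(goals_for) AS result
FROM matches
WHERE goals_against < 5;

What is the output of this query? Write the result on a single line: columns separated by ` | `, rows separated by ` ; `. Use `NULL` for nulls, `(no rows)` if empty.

Rows where goals_against < 5 → goals_for values: [1, 6, 0, 2, 2, 6, 2, 2, 1].
SUM of non-NULL values = 22.

22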